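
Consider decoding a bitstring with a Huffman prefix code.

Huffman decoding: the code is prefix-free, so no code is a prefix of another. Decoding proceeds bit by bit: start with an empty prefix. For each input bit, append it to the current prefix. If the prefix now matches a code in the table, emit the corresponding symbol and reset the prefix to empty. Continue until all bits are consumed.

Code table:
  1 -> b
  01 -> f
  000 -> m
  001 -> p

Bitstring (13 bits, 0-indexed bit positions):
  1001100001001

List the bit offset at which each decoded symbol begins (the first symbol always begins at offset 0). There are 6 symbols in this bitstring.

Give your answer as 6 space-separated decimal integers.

Answer: 0 1 4 5 8 10

Derivation:
Bit 0: prefix='1' -> emit 'b', reset
Bit 1: prefix='0' (no match yet)
Bit 2: prefix='00' (no match yet)
Bit 3: prefix='001' -> emit 'p', reset
Bit 4: prefix='1' -> emit 'b', reset
Bit 5: prefix='0' (no match yet)
Bit 6: prefix='00' (no match yet)
Bit 7: prefix='000' -> emit 'm', reset
Bit 8: prefix='0' (no match yet)
Bit 9: prefix='01' -> emit 'f', reset
Bit 10: prefix='0' (no match yet)
Bit 11: prefix='00' (no match yet)
Bit 12: prefix='001' -> emit 'p', reset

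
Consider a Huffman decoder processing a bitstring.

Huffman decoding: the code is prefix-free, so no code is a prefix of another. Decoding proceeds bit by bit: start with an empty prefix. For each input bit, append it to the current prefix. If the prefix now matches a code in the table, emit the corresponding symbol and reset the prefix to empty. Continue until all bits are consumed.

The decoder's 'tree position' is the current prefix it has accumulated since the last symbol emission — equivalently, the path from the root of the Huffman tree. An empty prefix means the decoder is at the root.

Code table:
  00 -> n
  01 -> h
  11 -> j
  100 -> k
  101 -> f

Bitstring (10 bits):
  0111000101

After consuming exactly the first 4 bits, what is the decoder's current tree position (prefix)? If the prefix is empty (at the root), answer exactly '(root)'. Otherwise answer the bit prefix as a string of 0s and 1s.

Answer: (root)

Derivation:
Bit 0: prefix='0' (no match yet)
Bit 1: prefix='01' -> emit 'h', reset
Bit 2: prefix='1' (no match yet)
Bit 3: prefix='11' -> emit 'j', reset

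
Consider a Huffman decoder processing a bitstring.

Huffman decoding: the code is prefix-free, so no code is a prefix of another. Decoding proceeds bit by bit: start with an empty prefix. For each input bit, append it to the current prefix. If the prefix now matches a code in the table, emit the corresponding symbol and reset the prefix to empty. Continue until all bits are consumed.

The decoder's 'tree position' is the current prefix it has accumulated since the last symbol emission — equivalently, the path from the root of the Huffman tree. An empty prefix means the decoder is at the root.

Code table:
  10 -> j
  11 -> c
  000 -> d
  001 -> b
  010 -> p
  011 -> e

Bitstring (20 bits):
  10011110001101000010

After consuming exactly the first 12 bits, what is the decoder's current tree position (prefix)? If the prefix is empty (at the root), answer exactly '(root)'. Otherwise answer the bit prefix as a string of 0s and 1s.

Bit 0: prefix='1' (no match yet)
Bit 1: prefix='10' -> emit 'j', reset
Bit 2: prefix='0' (no match yet)
Bit 3: prefix='01' (no match yet)
Bit 4: prefix='011' -> emit 'e', reset
Bit 5: prefix='1' (no match yet)
Bit 6: prefix='11' -> emit 'c', reset
Bit 7: prefix='0' (no match yet)
Bit 8: prefix='00' (no match yet)
Bit 9: prefix='000' -> emit 'd', reset
Bit 10: prefix='1' (no match yet)
Bit 11: prefix='11' -> emit 'c', reset

Answer: (root)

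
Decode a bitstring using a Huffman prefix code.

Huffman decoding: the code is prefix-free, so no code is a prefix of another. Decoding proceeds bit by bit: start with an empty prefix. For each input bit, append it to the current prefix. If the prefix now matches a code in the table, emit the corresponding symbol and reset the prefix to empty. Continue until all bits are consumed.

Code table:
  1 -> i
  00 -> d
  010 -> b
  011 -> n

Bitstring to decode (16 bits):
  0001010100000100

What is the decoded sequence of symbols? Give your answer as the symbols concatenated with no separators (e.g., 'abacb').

Answer: dbibddid

Derivation:
Bit 0: prefix='0' (no match yet)
Bit 1: prefix='00' -> emit 'd', reset
Bit 2: prefix='0' (no match yet)
Bit 3: prefix='01' (no match yet)
Bit 4: prefix='010' -> emit 'b', reset
Bit 5: prefix='1' -> emit 'i', reset
Bit 6: prefix='0' (no match yet)
Bit 7: prefix='01' (no match yet)
Bit 8: prefix='010' -> emit 'b', reset
Bit 9: prefix='0' (no match yet)
Bit 10: prefix='00' -> emit 'd', reset
Bit 11: prefix='0' (no match yet)
Bit 12: prefix='00' -> emit 'd', reset
Bit 13: prefix='1' -> emit 'i', reset
Bit 14: prefix='0' (no match yet)
Bit 15: prefix='00' -> emit 'd', reset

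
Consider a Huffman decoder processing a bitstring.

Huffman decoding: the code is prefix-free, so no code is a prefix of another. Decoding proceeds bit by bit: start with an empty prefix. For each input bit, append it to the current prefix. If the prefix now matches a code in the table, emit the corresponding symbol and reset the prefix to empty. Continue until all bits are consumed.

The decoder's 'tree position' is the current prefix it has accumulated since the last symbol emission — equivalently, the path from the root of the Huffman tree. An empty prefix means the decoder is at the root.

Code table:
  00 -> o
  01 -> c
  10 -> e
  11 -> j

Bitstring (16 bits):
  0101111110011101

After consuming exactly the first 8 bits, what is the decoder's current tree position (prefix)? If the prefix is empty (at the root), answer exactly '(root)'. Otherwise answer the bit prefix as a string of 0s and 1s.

Bit 0: prefix='0' (no match yet)
Bit 1: prefix='01' -> emit 'c', reset
Bit 2: prefix='0' (no match yet)
Bit 3: prefix='01' -> emit 'c', reset
Bit 4: prefix='1' (no match yet)
Bit 5: prefix='11' -> emit 'j', reset
Bit 6: prefix='1' (no match yet)
Bit 7: prefix='11' -> emit 'j', reset

Answer: (root)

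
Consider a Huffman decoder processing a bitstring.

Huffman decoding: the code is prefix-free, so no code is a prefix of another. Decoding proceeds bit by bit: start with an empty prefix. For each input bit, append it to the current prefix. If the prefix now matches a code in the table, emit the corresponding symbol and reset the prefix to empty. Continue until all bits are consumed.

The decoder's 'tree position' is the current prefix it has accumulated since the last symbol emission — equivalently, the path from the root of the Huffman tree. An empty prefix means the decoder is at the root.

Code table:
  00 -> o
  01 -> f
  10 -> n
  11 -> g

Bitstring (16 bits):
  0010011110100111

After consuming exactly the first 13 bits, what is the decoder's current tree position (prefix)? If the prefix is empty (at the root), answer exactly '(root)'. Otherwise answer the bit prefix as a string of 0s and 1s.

Bit 0: prefix='0' (no match yet)
Bit 1: prefix='00' -> emit 'o', reset
Bit 2: prefix='1' (no match yet)
Bit 3: prefix='10' -> emit 'n', reset
Bit 4: prefix='0' (no match yet)
Bit 5: prefix='01' -> emit 'f', reset
Bit 6: prefix='1' (no match yet)
Bit 7: prefix='11' -> emit 'g', reset
Bit 8: prefix='1' (no match yet)
Bit 9: prefix='10' -> emit 'n', reset
Bit 10: prefix='1' (no match yet)
Bit 11: prefix='10' -> emit 'n', reset
Bit 12: prefix='0' (no match yet)

Answer: 0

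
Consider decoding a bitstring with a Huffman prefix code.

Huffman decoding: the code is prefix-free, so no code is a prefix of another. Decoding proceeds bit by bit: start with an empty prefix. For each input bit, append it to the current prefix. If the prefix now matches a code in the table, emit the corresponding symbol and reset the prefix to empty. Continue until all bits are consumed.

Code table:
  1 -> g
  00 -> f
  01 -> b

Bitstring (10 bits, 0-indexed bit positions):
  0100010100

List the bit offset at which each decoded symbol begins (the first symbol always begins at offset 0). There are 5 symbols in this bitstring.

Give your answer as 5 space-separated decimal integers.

Bit 0: prefix='0' (no match yet)
Bit 1: prefix='01' -> emit 'b', reset
Bit 2: prefix='0' (no match yet)
Bit 3: prefix='00' -> emit 'f', reset
Bit 4: prefix='0' (no match yet)
Bit 5: prefix='01' -> emit 'b', reset
Bit 6: prefix='0' (no match yet)
Bit 7: prefix='01' -> emit 'b', reset
Bit 8: prefix='0' (no match yet)
Bit 9: prefix='00' -> emit 'f', reset

Answer: 0 2 4 6 8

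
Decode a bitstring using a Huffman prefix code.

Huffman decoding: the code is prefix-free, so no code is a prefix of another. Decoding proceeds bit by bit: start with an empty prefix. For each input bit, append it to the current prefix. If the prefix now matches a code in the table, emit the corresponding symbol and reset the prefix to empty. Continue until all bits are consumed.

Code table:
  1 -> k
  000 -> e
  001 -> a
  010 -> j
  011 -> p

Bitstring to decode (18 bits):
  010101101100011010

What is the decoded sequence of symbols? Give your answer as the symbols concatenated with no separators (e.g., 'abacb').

Bit 0: prefix='0' (no match yet)
Bit 1: prefix='01' (no match yet)
Bit 2: prefix='010' -> emit 'j', reset
Bit 3: prefix='1' -> emit 'k', reset
Bit 4: prefix='0' (no match yet)
Bit 5: prefix='01' (no match yet)
Bit 6: prefix='011' -> emit 'p', reset
Bit 7: prefix='0' (no match yet)
Bit 8: prefix='01' (no match yet)
Bit 9: prefix='011' -> emit 'p', reset
Bit 10: prefix='0' (no match yet)
Bit 11: prefix='00' (no match yet)
Bit 12: prefix='000' -> emit 'e', reset
Bit 13: prefix='1' -> emit 'k', reset
Bit 14: prefix='1' -> emit 'k', reset
Bit 15: prefix='0' (no match yet)
Bit 16: prefix='01' (no match yet)
Bit 17: prefix='010' -> emit 'j', reset

Answer: jkppekkj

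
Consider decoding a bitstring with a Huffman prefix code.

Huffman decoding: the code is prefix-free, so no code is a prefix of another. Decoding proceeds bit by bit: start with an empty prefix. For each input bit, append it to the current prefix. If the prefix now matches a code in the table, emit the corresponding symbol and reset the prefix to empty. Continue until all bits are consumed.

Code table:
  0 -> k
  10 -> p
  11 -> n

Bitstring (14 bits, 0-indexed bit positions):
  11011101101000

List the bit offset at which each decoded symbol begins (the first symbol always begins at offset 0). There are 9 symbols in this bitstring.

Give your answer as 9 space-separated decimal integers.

Bit 0: prefix='1' (no match yet)
Bit 1: prefix='11' -> emit 'n', reset
Bit 2: prefix='0' -> emit 'k', reset
Bit 3: prefix='1' (no match yet)
Bit 4: prefix='11' -> emit 'n', reset
Bit 5: prefix='1' (no match yet)
Bit 6: prefix='10' -> emit 'p', reset
Bit 7: prefix='1' (no match yet)
Bit 8: prefix='11' -> emit 'n', reset
Bit 9: prefix='0' -> emit 'k', reset
Bit 10: prefix='1' (no match yet)
Bit 11: prefix='10' -> emit 'p', reset
Bit 12: prefix='0' -> emit 'k', reset
Bit 13: prefix='0' -> emit 'k', reset

Answer: 0 2 3 5 7 9 10 12 13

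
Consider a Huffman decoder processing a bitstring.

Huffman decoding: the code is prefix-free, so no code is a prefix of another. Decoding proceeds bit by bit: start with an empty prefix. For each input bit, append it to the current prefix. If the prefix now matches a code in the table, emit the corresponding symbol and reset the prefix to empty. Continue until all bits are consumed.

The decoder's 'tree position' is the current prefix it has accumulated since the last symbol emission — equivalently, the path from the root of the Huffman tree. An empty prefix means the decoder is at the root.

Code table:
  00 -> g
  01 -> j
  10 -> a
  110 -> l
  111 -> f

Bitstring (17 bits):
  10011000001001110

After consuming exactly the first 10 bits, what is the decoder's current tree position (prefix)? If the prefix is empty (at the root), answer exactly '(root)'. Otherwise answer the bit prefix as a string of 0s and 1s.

Bit 0: prefix='1' (no match yet)
Bit 1: prefix='10' -> emit 'a', reset
Bit 2: prefix='0' (no match yet)
Bit 3: prefix='01' -> emit 'j', reset
Bit 4: prefix='1' (no match yet)
Bit 5: prefix='10' -> emit 'a', reset
Bit 6: prefix='0' (no match yet)
Bit 7: prefix='00' -> emit 'g', reset
Bit 8: prefix='0' (no match yet)
Bit 9: prefix='00' -> emit 'g', reset

Answer: (root)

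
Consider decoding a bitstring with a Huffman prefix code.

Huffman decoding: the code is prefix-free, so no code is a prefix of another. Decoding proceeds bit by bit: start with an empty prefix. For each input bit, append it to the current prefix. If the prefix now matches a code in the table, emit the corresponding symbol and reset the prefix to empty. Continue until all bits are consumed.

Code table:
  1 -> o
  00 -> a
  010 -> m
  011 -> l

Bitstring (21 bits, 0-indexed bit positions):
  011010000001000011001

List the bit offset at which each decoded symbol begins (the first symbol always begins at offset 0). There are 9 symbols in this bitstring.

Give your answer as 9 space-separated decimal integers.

Answer: 0 3 6 8 10 13 15 18 20

Derivation:
Bit 0: prefix='0' (no match yet)
Bit 1: prefix='01' (no match yet)
Bit 2: prefix='011' -> emit 'l', reset
Bit 3: prefix='0' (no match yet)
Bit 4: prefix='01' (no match yet)
Bit 5: prefix='010' -> emit 'm', reset
Bit 6: prefix='0' (no match yet)
Bit 7: prefix='00' -> emit 'a', reset
Bit 8: prefix='0' (no match yet)
Bit 9: prefix='00' -> emit 'a', reset
Bit 10: prefix='0' (no match yet)
Bit 11: prefix='01' (no match yet)
Bit 12: prefix='010' -> emit 'm', reset
Bit 13: prefix='0' (no match yet)
Bit 14: prefix='00' -> emit 'a', reset
Bit 15: prefix='0' (no match yet)
Bit 16: prefix='01' (no match yet)
Bit 17: prefix='011' -> emit 'l', reset
Bit 18: prefix='0' (no match yet)
Bit 19: prefix='00' -> emit 'a', reset
Bit 20: prefix='1' -> emit 'o', reset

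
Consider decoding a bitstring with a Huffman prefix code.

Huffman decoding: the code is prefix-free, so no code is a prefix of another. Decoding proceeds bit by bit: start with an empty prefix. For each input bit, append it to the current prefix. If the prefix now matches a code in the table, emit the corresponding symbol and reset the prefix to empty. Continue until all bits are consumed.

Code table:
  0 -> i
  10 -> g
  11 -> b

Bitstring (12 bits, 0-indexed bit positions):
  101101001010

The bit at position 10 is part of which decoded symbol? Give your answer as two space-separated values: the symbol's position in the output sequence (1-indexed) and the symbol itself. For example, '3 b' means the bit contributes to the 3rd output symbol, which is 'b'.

Bit 0: prefix='1' (no match yet)
Bit 1: prefix='10' -> emit 'g', reset
Bit 2: prefix='1' (no match yet)
Bit 3: prefix='11' -> emit 'b', reset
Bit 4: prefix='0' -> emit 'i', reset
Bit 5: prefix='1' (no match yet)
Bit 6: prefix='10' -> emit 'g', reset
Bit 7: prefix='0' -> emit 'i', reset
Bit 8: prefix='1' (no match yet)
Bit 9: prefix='10' -> emit 'g', reset
Bit 10: prefix='1' (no match yet)
Bit 11: prefix='10' -> emit 'g', reset

Answer: 7 g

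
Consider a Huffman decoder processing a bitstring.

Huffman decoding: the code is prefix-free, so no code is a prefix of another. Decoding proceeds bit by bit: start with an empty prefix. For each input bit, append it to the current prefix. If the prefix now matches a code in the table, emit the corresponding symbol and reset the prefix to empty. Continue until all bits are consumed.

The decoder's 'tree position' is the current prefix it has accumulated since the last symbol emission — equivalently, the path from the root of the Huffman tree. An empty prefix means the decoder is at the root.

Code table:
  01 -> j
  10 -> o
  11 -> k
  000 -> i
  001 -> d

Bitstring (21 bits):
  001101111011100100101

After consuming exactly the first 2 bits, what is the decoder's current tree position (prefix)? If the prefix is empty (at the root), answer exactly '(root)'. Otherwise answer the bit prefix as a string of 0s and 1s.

Answer: 00

Derivation:
Bit 0: prefix='0' (no match yet)
Bit 1: prefix='00' (no match yet)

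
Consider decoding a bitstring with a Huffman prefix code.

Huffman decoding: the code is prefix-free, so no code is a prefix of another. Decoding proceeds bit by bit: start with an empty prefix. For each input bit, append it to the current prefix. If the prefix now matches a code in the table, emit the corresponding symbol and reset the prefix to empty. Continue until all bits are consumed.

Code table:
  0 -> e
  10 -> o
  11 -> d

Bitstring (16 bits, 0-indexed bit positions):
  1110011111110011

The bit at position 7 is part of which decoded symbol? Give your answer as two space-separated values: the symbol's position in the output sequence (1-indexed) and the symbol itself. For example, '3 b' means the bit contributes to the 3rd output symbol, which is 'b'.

Answer: 5 d

Derivation:
Bit 0: prefix='1' (no match yet)
Bit 1: prefix='11' -> emit 'd', reset
Bit 2: prefix='1' (no match yet)
Bit 3: prefix='10' -> emit 'o', reset
Bit 4: prefix='0' -> emit 'e', reset
Bit 5: prefix='1' (no match yet)
Bit 6: prefix='11' -> emit 'd', reset
Bit 7: prefix='1' (no match yet)
Bit 8: prefix='11' -> emit 'd', reset
Bit 9: prefix='1' (no match yet)
Bit 10: prefix='11' -> emit 'd', reset
Bit 11: prefix='1' (no match yet)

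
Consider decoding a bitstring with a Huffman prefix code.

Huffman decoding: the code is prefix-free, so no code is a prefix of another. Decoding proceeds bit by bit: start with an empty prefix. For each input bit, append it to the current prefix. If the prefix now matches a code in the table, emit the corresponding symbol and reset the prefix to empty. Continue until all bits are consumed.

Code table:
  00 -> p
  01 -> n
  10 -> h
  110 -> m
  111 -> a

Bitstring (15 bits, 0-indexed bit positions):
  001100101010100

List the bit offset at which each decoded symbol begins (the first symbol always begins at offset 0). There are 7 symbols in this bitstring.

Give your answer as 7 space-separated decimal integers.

Bit 0: prefix='0' (no match yet)
Bit 1: prefix='00' -> emit 'p', reset
Bit 2: prefix='1' (no match yet)
Bit 3: prefix='11' (no match yet)
Bit 4: prefix='110' -> emit 'm', reset
Bit 5: prefix='0' (no match yet)
Bit 6: prefix='01' -> emit 'n', reset
Bit 7: prefix='0' (no match yet)
Bit 8: prefix='01' -> emit 'n', reset
Bit 9: prefix='0' (no match yet)
Bit 10: prefix='01' -> emit 'n', reset
Bit 11: prefix='0' (no match yet)
Bit 12: prefix='01' -> emit 'n', reset
Bit 13: prefix='0' (no match yet)
Bit 14: prefix='00' -> emit 'p', reset

Answer: 0 2 5 7 9 11 13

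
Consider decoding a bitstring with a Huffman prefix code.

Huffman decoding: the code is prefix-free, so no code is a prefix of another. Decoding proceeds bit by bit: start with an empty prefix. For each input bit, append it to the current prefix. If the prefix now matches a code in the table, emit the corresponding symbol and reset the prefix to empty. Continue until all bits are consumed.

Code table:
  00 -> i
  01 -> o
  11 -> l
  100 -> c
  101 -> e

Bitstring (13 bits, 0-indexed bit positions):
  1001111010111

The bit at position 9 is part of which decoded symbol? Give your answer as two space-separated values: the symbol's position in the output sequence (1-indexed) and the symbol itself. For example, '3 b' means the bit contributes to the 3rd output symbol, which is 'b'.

Bit 0: prefix='1' (no match yet)
Bit 1: prefix='10' (no match yet)
Bit 2: prefix='100' -> emit 'c', reset
Bit 3: prefix='1' (no match yet)
Bit 4: prefix='11' -> emit 'l', reset
Bit 5: prefix='1' (no match yet)
Bit 6: prefix='11' -> emit 'l', reset
Bit 7: prefix='0' (no match yet)
Bit 8: prefix='01' -> emit 'o', reset
Bit 9: prefix='0' (no match yet)
Bit 10: prefix='01' -> emit 'o', reset
Bit 11: prefix='1' (no match yet)
Bit 12: prefix='11' -> emit 'l', reset

Answer: 5 o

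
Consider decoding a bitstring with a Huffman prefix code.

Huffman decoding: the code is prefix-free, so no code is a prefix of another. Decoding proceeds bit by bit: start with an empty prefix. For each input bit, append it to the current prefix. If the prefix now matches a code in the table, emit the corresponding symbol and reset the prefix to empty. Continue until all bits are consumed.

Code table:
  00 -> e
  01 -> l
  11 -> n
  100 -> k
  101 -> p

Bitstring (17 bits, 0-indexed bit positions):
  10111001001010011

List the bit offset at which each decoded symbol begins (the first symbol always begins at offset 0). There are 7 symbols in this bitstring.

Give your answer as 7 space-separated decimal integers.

Answer: 0 3 5 7 10 13 15

Derivation:
Bit 0: prefix='1' (no match yet)
Bit 1: prefix='10' (no match yet)
Bit 2: prefix='101' -> emit 'p', reset
Bit 3: prefix='1' (no match yet)
Bit 4: prefix='11' -> emit 'n', reset
Bit 5: prefix='0' (no match yet)
Bit 6: prefix='00' -> emit 'e', reset
Bit 7: prefix='1' (no match yet)
Bit 8: prefix='10' (no match yet)
Bit 9: prefix='100' -> emit 'k', reset
Bit 10: prefix='1' (no match yet)
Bit 11: prefix='10' (no match yet)
Bit 12: prefix='101' -> emit 'p', reset
Bit 13: prefix='0' (no match yet)
Bit 14: prefix='00' -> emit 'e', reset
Bit 15: prefix='1' (no match yet)
Bit 16: prefix='11' -> emit 'n', reset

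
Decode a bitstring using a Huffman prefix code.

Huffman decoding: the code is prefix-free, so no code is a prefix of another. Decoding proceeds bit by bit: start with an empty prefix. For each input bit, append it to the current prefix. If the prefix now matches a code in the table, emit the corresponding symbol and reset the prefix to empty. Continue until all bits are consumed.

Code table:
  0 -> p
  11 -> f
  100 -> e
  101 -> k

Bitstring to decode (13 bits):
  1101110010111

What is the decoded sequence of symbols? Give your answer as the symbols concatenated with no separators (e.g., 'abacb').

Answer: fpfekf

Derivation:
Bit 0: prefix='1' (no match yet)
Bit 1: prefix='11' -> emit 'f', reset
Bit 2: prefix='0' -> emit 'p', reset
Bit 3: prefix='1' (no match yet)
Bit 4: prefix='11' -> emit 'f', reset
Bit 5: prefix='1' (no match yet)
Bit 6: prefix='10' (no match yet)
Bit 7: prefix='100' -> emit 'e', reset
Bit 8: prefix='1' (no match yet)
Bit 9: prefix='10' (no match yet)
Bit 10: prefix='101' -> emit 'k', reset
Bit 11: prefix='1' (no match yet)
Bit 12: prefix='11' -> emit 'f', reset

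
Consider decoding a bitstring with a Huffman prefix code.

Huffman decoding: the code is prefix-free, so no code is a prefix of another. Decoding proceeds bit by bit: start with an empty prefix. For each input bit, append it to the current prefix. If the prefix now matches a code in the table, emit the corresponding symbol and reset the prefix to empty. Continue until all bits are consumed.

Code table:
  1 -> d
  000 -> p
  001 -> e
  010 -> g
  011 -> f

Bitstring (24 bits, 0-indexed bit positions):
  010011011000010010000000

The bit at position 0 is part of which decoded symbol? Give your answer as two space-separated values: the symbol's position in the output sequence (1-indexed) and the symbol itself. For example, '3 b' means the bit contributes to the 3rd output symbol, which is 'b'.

Answer: 1 g

Derivation:
Bit 0: prefix='0' (no match yet)
Bit 1: prefix='01' (no match yet)
Bit 2: prefix='010' -> emit 'g', reset
Bit 3: prefix='0' (no match yet)
Bit 4: prefix='01' (no match yet)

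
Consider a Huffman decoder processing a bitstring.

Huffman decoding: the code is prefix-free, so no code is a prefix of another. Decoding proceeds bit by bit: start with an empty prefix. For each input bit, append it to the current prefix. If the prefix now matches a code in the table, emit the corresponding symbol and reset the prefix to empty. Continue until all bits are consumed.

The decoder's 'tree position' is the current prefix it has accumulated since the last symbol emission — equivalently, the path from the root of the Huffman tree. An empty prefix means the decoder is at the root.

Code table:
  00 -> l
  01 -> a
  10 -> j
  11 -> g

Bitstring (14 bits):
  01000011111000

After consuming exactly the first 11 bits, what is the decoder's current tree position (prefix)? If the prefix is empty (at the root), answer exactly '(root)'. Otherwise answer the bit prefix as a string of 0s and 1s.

Answer: 1

Derivation:
Bit 0: prefix='0' (no match yet)
Bit 1: prefix='01' -> emit 'a', reset
Bit 2: prefix='0' (no match yet)
Bit 3: prefix='00' -> emit 'l', reset
Bit 4: prefix='0' (no match yet)
Bit 5: prefix='00' -> emit 'l', reset
Bit 6: prefix='1' (no match yet)
Bit 7: prefix='11' -> emit 'g', reset
Bit 8: prefix='1' (no match yet)
Bit 9: prefix='11' -> emit 'g', reset
Bit 10: prefix='1' (no match yet)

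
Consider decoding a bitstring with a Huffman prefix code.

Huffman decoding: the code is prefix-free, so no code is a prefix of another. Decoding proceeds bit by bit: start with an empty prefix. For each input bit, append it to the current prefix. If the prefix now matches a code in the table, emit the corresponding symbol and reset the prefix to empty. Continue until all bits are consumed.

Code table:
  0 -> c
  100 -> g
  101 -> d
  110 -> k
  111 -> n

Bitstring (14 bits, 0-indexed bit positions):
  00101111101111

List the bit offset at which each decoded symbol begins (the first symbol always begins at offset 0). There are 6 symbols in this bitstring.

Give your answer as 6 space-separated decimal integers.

Answer: 0 1 2 5 8 11

Derivation:
Bit 0: prefix='0' -> emit 'c', reset
Bit 1: prefix='0' -> emit 'c', reset
Bit 2: prefix='1' (no match yet)
Bit 3: prefix='10' (no match yet)
Bit 4: prefix='101' -> emit 'd', reset
Bit 5: prefix='1' (no match yet)
Bit 6: prefix='11' (no match yet)
Bit 7: prefix='111' -> emit 'n', reset
Bit 8: prefix='1' (no match yet)
Bit 9: prefix='10' (no match yet)
Bit 10: prefix='101' -> emit 'd', reset
Bit 11: prefix='1' (no match yet)
Bit 12: prefix='11' (no match yet)
Bit 13: prefix='111' -> emit 'n', reset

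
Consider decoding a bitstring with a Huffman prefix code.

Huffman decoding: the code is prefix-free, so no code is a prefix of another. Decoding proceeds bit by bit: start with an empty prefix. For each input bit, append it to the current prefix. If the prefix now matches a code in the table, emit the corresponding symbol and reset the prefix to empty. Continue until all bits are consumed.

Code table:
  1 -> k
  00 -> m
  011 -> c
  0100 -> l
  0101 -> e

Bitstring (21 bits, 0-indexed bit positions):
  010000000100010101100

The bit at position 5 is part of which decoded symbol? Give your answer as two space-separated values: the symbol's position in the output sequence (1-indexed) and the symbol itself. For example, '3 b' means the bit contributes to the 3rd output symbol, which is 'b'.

Answer: 2 m

Derivation:
Bit 0: prefix='0' (no match yet)
Bit 1: prefix='01' (no match yet)
Bit 2: prefix='010' (no match yet)
Bit 3: prefix='0100' -> emit 'l', reset
Bit 4: prefix='0' (no match yet)
Bit 5: prefix='00' -> emit 'm', reset
Bit 6: prefix='0' (no match yet)
Bit 7: prefix='00' -> emit 'm', reset
Bit 8: prefix='0' (no match yet)
Bit 9: prefix='01' (no match yet)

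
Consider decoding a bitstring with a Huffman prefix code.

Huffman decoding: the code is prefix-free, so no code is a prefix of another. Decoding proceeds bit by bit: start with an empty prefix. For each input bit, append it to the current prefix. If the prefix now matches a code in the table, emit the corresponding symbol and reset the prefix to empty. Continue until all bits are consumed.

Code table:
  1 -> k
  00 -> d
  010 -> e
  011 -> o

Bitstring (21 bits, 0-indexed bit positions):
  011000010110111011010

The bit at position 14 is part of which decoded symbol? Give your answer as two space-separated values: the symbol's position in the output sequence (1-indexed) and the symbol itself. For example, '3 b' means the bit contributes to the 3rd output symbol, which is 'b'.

Answer: 7 k

Derivation:
Bit 0: prefix='0' (no match yet)
Bit 1: prefix='01' (no match yet)
Bit 2: prefix='011' -> emit 'o', reset
Bit 3: prefix='0' (no match yet)
Bit 4: prefix='00' -> emit 'd', reset
Bit 5: prefix='0' (no match yet)
Bit 6: prefix='00' -> emit 'd', reset
Bit 7: prefix='1' -> emit 'k', reset
Bit 8: prefix='0' (no match yet)
Bit 9: prefix='01' (no match yet)
Bit 10: prefix='011' -> emit 'o', reset
Bit 11: prefix='0' (no match yet)
Bit 12: prefix='01' (no match yet)
Bit 13: prefix='011' -> emit 'o', reset
Bit 14: prefix='1' -> emit 'k', reset
Bit 15: prefix='0' (no match yet)
Bit 16: prefix='01' (no match yet)
Bit 17: prefix='011' -> emit 'o', reset
Bit 18: prefix='0' (no match yet)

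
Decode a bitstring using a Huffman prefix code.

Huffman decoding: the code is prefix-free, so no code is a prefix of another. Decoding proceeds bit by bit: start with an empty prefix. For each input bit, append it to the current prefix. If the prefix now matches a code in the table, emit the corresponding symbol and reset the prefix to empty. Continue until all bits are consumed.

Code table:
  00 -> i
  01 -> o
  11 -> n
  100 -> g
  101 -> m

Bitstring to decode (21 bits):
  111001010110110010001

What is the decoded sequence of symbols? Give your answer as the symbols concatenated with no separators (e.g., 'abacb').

Answer: ngmomggo

Derivation:
Bit 0: prefix='1' (no match yet)
Bit 1: prefix='11' -> emit 'n', reset
Bit 2: prefix='1' (no match yet)
Bit 3: prefix='10' (no match yet)
Bit 4: prefix='100' -> emit 'g', reset
Bit 5: prefix='1' (no match yet)
Bit 6: prefix='10' (no match yet)
Bit 7: prefix='101' -> emit 'm', reset
Bit 8: prefix='0' (no match yet)
Bit 9: prefix='01' -> emit 'o', reset
Bit 10: prefix='1' (no match yet)
Bit 11: prefix='10' (no match yet)
Bit 12: prefix='101' -> emit 'm', reset
Bit 13: prefix='1' (no match yet)
Bit 14: prefix='10' (no match yet)
Bit 15: prefix='100' -> emit 'g', reset
Bit 16: prefix='1' (no match yet)
Bit 17: prefix='10' (no match yet)
Bit 18: prefix='100' -> emit 'g', reset
Bit 19: prefix='0' (no match yet)
Bit 20: prefix='01' -> emit 'o', reset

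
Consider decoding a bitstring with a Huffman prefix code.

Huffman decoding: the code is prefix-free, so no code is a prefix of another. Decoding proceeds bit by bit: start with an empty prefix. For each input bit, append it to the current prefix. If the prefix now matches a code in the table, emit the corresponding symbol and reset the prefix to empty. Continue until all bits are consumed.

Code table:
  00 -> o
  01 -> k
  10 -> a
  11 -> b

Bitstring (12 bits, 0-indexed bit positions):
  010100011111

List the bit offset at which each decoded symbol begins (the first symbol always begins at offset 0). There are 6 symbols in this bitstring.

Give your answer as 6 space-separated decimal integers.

Bit 0: prefix='0' (no match yet)
Bit 1: prefix='01' -> emit 'k', reset
Bit 2: prefix='0' (no match yet)
Bit 3: prefix='01' -> emit 'k', reset
Bit 4: prefix='0' (no match yet)
Bit 5: prefix='00' -> emit 'o', reset
Bit 6: prefix='0' (no match yet)
Bit 7: prefix='01' -> emit 'k', reset
Bit 8: prefix='1' (no match yet)
Bit 9: prefix='11' -> emit 'b', reset
Bit 10: prefix='1' (no match yet)
Bit 11: prefix='11' -> emit 'b', reset

Answer: 0 2 4 6 8 10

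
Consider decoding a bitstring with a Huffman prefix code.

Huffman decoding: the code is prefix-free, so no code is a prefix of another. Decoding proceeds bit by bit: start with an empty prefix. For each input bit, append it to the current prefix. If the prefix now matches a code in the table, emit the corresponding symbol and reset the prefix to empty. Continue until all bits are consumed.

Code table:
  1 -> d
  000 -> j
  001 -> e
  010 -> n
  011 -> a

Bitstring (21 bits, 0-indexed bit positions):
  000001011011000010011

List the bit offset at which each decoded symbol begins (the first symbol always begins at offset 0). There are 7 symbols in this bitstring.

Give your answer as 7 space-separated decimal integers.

Answer: 0 3 6 9 12 15 18

Derivation:
Bit 0: prefix='0' (no match yet)
Bit 1: prefix='00' (no match yet)
Bit 2: prefix='000' -> emit 'j', reset
Bit 3: prefix='0' (no match yet)
Bit 4: prefix='00' (no match yet)
Bit 5: prefix='001' -> emit 'e', reset
Bit 6: prefix='0' (no match yet)
Bit 7: prefix='01' (no match yet)
Bit 8: prefix='011' -> emit 'a', reset
Bit 9: prefix='0' (no match yet)
Bit 10: prefix='01' (no match yet)
Bit 11: prefix='011' -> emit 'a', reset
Bit 12: prefix='0' (no match yet)
Bit 13: prefix='00' (no match yet)
Bit 14: prefix='000' -> emit 'j', reset
Bit 15: prefix='0' (no match yet)
Bit 16: prefix='01' (no match yet)
Bit 17: prefix='010' -> emit 'n', reset
Bit 18: prefix='0' (no match yet)
Bit 19: prefix='01' (no match yet)
Bit 20: prefix='011' -> emit 'a', reset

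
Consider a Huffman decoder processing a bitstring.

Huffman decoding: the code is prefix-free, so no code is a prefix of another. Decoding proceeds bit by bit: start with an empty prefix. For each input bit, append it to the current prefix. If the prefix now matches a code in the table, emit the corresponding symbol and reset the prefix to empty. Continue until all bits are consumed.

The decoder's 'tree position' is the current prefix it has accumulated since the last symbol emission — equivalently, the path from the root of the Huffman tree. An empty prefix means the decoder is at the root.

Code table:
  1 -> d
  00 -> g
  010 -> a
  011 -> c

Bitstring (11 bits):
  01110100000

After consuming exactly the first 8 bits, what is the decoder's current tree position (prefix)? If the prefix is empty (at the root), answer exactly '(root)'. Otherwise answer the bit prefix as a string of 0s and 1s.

Answer: 0

Derivation:
Bit 0: prefix='0' (no match yet)
Bit 1: prefix='01' (no match yet)
Bit 2: prefix='011' -> emit 'c', reset
Bit 3: prefix='1' -> emit 'd', reset
Bit 4: prefix='0' (no match yet)
Bit 5: prefix='01' (no match yet)
Bit 6: prefix='010' -> emit 'a', reset
Bit 7: prefix='0' (no match yet)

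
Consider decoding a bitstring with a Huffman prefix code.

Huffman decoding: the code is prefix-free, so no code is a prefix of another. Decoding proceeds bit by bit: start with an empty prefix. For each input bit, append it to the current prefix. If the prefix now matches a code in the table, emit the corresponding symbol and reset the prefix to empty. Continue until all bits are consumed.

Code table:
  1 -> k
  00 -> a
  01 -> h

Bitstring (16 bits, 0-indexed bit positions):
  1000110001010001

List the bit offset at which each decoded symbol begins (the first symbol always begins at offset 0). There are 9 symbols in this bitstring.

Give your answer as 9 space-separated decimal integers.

Bit 0: prefix='1' -> emit 'k', reset
Bit 1: prefix='0' (no match yet)
Bit 2: prefix='00' -> emit 'a', reset
Bit 3: prefix='0' (no match yet)
Bit 4: prefix='01' -> emit 'h', reset
Bit 5: prefix='1' -> emit 'k', reset
Bit 6: prefix='0' (no match yet)
Bit 7: prefix='00' -> emit 'a', reset
Bit 8: prefix='0' (no match yet)
Bit 9: prefix='01' -> emit 'h', reset
Bit 10: prefix='0' (no match yet)
Bit 11: prefix='01' -> emit 'h', reset
Bit 12: prefix='0' (no match yet)
Bit 13: prefix='00' -> emit 'a', reset
Bit 14: prefix='0' (no match yet)
Bit 15: prefix='01' -> emit 'h', reset

Answer: 0 1 3 5 6 8 10 12 14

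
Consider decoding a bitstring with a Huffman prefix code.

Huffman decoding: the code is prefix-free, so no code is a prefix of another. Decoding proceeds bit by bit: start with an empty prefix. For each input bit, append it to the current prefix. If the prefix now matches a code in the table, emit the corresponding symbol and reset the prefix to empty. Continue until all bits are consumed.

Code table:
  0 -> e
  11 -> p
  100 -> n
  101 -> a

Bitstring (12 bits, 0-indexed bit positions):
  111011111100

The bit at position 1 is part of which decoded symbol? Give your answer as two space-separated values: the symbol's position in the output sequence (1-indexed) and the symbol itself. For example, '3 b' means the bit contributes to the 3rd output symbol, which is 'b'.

Bit 0: prefix='1' (no match yet)
Bit 1: prefix='11' -> emit 'p', reset
Bit 2: prefix='1' (no match yet)
Bit 3: prefix='10' (no match yet)
Bit 4: prefix='101' -> emit 'a', reset
Bit 5: prefix='1' (no match yet)

Answer: 1 p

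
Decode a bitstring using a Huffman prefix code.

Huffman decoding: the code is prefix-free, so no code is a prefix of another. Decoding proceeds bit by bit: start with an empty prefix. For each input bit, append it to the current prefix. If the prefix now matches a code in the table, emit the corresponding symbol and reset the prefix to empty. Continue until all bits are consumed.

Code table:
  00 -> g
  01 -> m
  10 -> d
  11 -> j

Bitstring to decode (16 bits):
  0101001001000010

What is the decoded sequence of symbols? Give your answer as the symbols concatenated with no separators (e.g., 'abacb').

Bit 0: prefix='0' (no match yet)
Bit 1: prefix='01' -> emit 'm', reset
Bit 2: prefix='0' (no match yet)
Bit 3: prefix='01' -> emit 'm', reset
Bit 4: prefix='0' (no match yet)
Bit 5: prefix='00' -> emit 'g', reset
Bit 6: prefix='1' (no match yet)
Bit 7: prefix='10' -> emit 'd', reset
Bit 8: prefix='0' (no match yet)
Bit 9: prefix='01' -> emit 'm', reset
Bit 10: prefix='0' (no match yet)
Bit 11: prefix='00' -> emit 'g', reset
Bit 12: prefix='0' (no match yet)
Bit 13: prefix='00' -> emit 'g', reset
Bit 14: prefix='1' (no match yet)
Bit 15: prefix='10' -> emit 'd', reset

Answer: mmgdmggd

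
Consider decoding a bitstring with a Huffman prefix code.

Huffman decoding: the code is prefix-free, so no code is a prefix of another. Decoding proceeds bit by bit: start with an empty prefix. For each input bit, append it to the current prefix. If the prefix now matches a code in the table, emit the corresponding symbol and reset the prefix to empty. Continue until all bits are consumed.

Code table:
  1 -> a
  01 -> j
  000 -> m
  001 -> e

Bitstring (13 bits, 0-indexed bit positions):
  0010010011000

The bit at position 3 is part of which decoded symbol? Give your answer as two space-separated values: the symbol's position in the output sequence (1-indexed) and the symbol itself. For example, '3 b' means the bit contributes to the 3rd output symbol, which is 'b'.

Bit 0: prefix='0' (no match yet)
Bit 1: prefix='00' (no match yet)
Bit 2: prefix='001' -> emit 'e', reset
Bit 3: prefix='0' (no match yet)
Bit 4: prefix='00' (no match yet)
Bit 5: prefix='001' -> emit 'e', reset
Bit 6: prefix='0' (no match yet)
Bit 7: prefix='00' (no match yet)

Answer: 2 e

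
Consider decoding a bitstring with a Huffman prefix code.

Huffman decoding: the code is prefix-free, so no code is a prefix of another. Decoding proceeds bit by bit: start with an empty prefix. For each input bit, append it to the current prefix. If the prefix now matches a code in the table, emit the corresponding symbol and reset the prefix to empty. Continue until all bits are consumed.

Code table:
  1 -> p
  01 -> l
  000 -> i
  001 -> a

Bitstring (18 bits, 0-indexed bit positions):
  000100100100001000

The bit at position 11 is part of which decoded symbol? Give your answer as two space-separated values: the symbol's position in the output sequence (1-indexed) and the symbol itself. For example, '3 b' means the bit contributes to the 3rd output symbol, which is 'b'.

Bit 0: prefix='0' (no match yet)
Bit 1: prefix='00' (no match yet)
Bit 2: prefix='000' -> emit 'i', reset
Bit 3: prefix='1' -> emit 'p', reset
Bit 4: prefix='0' (no match yet)
Bit 5: prefix='00' (no match yet)
Bit 6: prefix='001' -> emit 'a', reset
Bit 7: prefix='0' (no match yet)
Bit 8: prefix='00' (no match yet)
Bit 9: prefix='001' -> emit 'a', reset
Bit 10: prefix='0' (no match yet)
Bit 11: prefix='00' (no match yet)
Bit 12: prefix='000' -> emit 'i', reset
Bit 13: prefix='0' (no match yet)
Bit 14: prefix='01' -> emit 'l', reset
Bit 15: prefix='0' (no match yet)

Answer: 5 i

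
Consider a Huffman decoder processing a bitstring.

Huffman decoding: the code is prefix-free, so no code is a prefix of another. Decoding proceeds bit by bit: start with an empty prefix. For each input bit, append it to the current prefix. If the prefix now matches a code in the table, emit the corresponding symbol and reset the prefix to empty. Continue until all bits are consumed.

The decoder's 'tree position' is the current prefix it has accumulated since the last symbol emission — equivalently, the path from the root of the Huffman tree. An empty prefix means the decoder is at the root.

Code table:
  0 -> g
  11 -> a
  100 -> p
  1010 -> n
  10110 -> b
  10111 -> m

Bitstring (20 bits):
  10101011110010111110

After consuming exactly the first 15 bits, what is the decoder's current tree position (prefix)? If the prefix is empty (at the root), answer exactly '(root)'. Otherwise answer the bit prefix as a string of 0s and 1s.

Bit 0: prefix='1' (no match yet)
Bit 1: prefix='10' (no match yet)
Bit 2: prefix='101' (no match yet)
Bit 3: prefix='1010' -> emit 'n', reset
Bit 4: prefix='1' (no match yet)
Bit 5: prefix='10' (no match yet)
Bit 6: prefix='101' (no match yet)
Bit 7: prefix='1011' (no match yet)
Bit 8: prefix='10111' -> emit 'm', reset
Bit 9: prefix='1' (no match yet)
Bit 10: prefix='10' (no match yet)
Bit 11: prefix='100' -> emit 'p', reset
Bit 12: prefix='1' (no match yet)
Bit 13: prefix='10' (no match yet)
Bit 14: prefix='101' (no match yet)

Answer: 101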